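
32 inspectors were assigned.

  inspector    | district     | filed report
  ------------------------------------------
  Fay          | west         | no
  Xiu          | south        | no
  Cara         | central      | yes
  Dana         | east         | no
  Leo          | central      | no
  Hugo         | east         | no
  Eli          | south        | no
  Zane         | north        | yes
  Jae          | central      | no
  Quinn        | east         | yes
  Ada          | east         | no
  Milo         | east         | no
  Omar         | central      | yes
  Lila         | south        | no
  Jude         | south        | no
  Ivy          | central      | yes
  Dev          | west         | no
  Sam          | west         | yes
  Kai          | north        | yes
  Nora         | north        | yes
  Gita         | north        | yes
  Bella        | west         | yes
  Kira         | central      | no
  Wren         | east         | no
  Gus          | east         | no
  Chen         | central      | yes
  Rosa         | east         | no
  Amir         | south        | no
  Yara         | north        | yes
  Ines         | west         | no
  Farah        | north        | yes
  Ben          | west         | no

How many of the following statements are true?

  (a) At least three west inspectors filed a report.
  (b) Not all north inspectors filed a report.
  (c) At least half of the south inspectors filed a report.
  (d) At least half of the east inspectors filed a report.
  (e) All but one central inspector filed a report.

(a) west: |A| = 6, |A ∩ B| = 2; needs |A ∩ B| ≥ 3 — false.
(b) north: |A| = 6, |A ∩ B| = 6; needs A ⊄ B (|A ∖ B| ≥ 1) — false.
(c) south: |A| = 5, |A ∩ B| = 0; needs |A ∩ B| ≥ |A ∖ B| — false.
(d) east: |A| = 8, |A ∩ B| = 1; needs |A ∩ B| ≥ |A ∖ B| — false.
(e) central: |A| = 7, |A ∩ B| = 4; needs |A ∖ B| = 1 — false.

0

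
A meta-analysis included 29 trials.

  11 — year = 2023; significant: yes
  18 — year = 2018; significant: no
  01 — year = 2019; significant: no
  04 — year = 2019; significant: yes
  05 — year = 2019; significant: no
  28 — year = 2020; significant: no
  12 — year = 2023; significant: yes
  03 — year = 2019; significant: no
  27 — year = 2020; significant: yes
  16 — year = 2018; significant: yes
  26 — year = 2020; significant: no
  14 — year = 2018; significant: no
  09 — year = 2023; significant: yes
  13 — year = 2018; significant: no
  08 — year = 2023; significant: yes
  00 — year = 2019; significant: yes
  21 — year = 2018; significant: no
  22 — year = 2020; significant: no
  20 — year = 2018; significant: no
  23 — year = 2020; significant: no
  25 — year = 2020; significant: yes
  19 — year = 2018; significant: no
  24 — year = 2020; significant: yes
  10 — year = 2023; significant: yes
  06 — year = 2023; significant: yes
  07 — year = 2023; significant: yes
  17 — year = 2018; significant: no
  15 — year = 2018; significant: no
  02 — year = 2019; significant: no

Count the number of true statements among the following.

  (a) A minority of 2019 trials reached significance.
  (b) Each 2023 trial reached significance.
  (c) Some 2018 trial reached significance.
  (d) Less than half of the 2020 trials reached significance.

(a) 2019: |A| = 6, |A ∩ B| = 2; needs |A ∩ B| < |A ∖ B| — true.
(b) 2023: |A| = 7, |A ∩ B| = 7; needs A ⊆ B, i.e. every element of A is in B (|A ∖ B| = 0) — true.
(c) 2018: |A| = 9, |A ∩ B| = 1; needs A ∩ B ≠ ∅ (|A ∩ B| ≥ 1) — true.
(d) 2020: |A| = 7, |A ∩ B| = 3; needs |A ∩ B| < |A ∖ B| — true.

4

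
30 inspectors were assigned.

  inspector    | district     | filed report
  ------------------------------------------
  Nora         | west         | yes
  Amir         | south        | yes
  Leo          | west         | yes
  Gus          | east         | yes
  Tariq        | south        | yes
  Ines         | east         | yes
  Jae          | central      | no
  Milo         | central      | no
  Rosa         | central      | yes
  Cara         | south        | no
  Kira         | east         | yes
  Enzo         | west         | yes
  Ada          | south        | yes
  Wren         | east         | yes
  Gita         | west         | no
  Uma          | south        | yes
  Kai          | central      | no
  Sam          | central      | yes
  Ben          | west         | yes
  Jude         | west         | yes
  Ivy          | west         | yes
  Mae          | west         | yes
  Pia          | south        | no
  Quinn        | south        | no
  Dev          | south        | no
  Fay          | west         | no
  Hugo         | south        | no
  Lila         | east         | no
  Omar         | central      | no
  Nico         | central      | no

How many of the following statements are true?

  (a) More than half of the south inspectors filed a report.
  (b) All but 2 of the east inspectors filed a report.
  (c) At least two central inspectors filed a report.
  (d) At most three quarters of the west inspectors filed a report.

(a) south: |A| = 9, |A ∩ B| = 4; needs |A ∩ B| > |A ∖ B| — false.
(b) east: |A| = 5, |A ∩ B| = 4; needs |A ∖ B| = 2 — false.
(c) central: |A| = 7, |A ∩ B| = 2; needs |A ∩ B| ≥ 2 — true.
(d) west: |A| = 9, |A ∩ B| = 7; needs |A ∩ B| / |A| ≤ 3/4 — false.

1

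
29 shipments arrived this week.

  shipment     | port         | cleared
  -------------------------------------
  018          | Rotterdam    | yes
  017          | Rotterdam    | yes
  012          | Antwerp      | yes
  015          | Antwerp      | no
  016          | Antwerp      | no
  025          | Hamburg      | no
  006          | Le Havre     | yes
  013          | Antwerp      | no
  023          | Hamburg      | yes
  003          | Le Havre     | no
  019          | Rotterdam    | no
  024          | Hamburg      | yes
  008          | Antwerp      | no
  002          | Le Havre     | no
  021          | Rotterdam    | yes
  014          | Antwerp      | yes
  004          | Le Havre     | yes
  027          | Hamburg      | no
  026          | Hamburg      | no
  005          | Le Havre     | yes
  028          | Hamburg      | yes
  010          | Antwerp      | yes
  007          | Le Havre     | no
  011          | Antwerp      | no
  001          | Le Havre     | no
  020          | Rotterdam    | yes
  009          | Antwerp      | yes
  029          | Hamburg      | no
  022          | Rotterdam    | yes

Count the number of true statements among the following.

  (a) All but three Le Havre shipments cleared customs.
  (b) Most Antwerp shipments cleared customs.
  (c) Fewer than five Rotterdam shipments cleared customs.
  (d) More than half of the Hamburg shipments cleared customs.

0

(a) Le Havre: |A| = 7, |A ∩ B| = 3; needs |A ∖ B| = 3 — false.
(b) Antwerp: |A| = 9, |A ∩ B| = 4; needs |A ∩ B| > |A ∖ B| — false.
(c) Rotterdam: |A| = 6, |A ∩ B| = 5; needs |A ∩ B| < 5 — false.
(d) Hamburg: |A| = 7, |A ∩ B| = 3; needs |A ∩ B| > |A ∖ B| — false.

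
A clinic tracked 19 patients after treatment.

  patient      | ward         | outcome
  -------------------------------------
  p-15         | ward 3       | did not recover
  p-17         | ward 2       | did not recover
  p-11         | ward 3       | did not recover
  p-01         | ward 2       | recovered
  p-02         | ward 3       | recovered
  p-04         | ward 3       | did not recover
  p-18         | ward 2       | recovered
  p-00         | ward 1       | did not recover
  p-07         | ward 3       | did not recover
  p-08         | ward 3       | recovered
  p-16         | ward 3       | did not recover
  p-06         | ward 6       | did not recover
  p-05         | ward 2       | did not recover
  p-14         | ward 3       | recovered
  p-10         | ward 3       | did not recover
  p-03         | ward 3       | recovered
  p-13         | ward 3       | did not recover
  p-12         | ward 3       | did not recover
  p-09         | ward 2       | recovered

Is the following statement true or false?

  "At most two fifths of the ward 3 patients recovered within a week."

'At most two fifths of the ward 3 patients recovered within a week' holds iff |A ∩ B| / |A| ≤ 2/5.
A (the restrictor) = {p-15, p-11, p-02, p-04, p-07, p-08, p-16, p-14, p-10, p-03, p-13, p-12}, |A| = 12.
A ∩ B = {p-02, p-08, p-14, p-03}, so |A ∩ B| = 4.
A ∖ B = {p-15, p-11, p-04, p-07, p-16, p-10, p-13, p-12}, so |A ∖ B| = 8.
|A ∩ B|/|A| = 4/12, so the statement is true.

True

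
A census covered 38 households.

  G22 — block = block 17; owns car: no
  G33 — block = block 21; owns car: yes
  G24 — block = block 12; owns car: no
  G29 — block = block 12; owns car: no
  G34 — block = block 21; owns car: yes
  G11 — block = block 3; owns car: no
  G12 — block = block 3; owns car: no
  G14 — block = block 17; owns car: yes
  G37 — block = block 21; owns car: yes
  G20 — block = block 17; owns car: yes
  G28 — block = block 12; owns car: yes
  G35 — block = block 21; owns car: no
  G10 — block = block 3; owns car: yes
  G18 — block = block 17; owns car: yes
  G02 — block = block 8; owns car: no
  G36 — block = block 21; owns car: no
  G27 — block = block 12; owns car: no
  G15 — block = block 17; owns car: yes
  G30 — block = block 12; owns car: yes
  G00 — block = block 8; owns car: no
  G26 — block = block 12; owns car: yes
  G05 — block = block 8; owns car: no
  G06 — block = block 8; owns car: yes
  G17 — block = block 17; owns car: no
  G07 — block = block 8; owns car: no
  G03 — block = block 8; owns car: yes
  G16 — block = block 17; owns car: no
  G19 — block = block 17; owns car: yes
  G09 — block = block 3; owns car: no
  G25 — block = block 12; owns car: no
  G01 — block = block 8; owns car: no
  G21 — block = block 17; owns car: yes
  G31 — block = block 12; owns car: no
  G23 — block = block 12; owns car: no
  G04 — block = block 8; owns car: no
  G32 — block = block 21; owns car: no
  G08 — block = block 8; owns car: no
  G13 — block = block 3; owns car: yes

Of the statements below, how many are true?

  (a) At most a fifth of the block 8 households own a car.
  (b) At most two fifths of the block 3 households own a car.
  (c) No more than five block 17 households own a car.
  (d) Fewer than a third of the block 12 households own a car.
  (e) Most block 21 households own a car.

1

(a) block 8: |A| = 9, |A ∩ B| = 2; needs |A ∩ B| / |A| ≤ 1/5 — false.
(b) block 3: |A| = 5, |A ∩ B| = 2; needs |A ∩ B| / |A| ≤ 2/5 — true.
(c) block 17: |A| = 9, |A ∩ B| = 6; needs |A ∩ B| ≤ 5 — false.
(d) block 12: |A| = 9, |A ∩ B| = 3; needs |A ∩ B| / |A| < 1/3 — false.
(e) block 21: |A| = 6, |A ∩ B| = 3; needs |A ∩ B| > |A ∖ B| — false.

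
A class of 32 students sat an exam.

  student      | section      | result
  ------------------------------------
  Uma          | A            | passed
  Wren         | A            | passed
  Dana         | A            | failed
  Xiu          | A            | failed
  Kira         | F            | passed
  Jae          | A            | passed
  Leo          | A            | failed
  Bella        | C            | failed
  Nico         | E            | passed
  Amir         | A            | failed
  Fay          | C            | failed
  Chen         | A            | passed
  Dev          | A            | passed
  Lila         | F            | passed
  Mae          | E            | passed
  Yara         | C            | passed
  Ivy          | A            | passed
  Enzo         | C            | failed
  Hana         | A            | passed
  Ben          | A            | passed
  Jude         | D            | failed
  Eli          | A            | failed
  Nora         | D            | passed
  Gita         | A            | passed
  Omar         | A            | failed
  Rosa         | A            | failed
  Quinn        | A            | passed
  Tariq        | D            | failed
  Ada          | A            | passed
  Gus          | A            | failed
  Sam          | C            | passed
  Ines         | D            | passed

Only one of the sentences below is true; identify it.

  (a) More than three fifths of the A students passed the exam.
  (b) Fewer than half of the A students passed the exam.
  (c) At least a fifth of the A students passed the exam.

|A| = 19, |A ∩ B| = 11, |A ∖ B| = 8.
(a) requires |A ∩ B| / |A| > 3/5: false.
(b) requires |A ∩ B| < |A ∖ B|: false.
(c) requires |A ∩ B| / |A| ≥ 1/5: true.

(c)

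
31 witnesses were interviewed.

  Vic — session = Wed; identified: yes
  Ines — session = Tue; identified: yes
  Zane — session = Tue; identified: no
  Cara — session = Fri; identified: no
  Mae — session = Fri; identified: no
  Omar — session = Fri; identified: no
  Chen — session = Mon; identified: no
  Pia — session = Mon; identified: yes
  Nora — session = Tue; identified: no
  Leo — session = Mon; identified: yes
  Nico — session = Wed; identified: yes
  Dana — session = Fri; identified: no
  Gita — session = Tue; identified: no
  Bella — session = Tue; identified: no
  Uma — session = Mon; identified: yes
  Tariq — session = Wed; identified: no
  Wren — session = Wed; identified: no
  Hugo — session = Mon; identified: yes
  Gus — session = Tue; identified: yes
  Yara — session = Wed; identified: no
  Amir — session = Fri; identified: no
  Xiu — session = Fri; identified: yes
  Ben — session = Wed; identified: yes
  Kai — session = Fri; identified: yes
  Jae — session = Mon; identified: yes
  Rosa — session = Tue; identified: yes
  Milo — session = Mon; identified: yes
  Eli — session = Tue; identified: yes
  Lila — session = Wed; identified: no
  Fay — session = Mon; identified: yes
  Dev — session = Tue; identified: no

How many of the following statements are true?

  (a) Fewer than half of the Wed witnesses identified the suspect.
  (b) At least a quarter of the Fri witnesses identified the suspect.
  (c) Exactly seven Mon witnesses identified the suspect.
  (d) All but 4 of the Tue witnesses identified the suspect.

(a) Wed: |A| = 7, |A ∩ B| = 3; needs |A ∩ B| < |A ∖ B| — true.
(b) Fri: |A| = 7, |A ∩ B| = 2; needs |A ∩ B| / |A| ≥ 1/4 — true.
(c) Mon: |A| = 8, |A ∩ B| = 7; needs |A ∩ B| = 7 — true.
(d) Tue: |A| = 9, |A ∩ B| = 4; needs |A ∖ B| = 4 — false.

3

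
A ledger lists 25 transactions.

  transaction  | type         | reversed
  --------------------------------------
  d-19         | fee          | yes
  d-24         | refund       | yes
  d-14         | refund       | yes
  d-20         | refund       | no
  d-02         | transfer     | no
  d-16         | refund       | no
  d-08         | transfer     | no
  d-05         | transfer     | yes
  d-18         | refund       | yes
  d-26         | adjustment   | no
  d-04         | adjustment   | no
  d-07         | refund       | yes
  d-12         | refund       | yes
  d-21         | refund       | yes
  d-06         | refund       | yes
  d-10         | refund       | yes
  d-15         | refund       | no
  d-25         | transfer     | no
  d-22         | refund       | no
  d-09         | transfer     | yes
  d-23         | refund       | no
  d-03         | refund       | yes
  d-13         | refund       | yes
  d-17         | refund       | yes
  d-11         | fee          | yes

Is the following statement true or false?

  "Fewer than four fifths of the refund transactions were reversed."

True

'Fewer than four fifths of the refund transactions were reversed' holds iff |A ∩ B| / |A| < 4/5.
|A| = 16, |A ∩ B| = 11, |A ∖ B| = 5.
|A ∩ B|/|A| = 11/16, so the statement is true.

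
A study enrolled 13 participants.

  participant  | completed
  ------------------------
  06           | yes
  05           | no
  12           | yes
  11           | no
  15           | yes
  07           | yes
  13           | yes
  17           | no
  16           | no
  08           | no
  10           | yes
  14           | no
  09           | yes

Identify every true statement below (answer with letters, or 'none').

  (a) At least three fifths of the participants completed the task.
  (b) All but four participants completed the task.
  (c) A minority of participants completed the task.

|A| = 13, |A ∩ B| = 7, |A ∖ B| = 6.
(a) |A ∩ B| / |A| ≥ 3/5: fails.
(b) |A ∖ B| = 4: fails.
(c) |A ∩ B| < |A ∖ B|: fails.

none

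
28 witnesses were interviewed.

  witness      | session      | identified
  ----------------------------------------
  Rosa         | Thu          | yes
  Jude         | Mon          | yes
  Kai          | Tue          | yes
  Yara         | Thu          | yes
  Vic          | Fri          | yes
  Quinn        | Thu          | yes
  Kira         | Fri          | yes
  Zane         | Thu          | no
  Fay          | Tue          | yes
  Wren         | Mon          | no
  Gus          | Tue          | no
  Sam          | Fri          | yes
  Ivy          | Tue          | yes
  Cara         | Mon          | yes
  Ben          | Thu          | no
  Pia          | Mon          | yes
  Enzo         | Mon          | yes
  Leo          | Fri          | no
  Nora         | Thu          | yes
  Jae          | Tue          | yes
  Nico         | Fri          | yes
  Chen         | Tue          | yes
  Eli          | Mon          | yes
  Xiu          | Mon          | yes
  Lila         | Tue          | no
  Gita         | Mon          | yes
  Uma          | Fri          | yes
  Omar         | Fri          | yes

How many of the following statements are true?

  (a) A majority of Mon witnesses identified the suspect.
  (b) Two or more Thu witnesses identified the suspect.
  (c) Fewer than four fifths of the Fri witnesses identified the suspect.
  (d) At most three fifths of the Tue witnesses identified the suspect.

2

(a) Mon: |A| = 8, |A ∩ B| = 7; needs |A ∩ B| > |A ∖ B| — true.
(b) Thu: |A| = 6, |A ∩ B| = 4; needs |A ∩ B| ≥ 2 — true.
(c) Fri: |A| = 7, |A ∩ B| = 6; needs |A ∩ B| / |A| < 4/5 — false.
(d) Tue: |A| = 7, |A ∩ B| = 5; needs |A ∩ B| / |A| ≤ 3/5 — false.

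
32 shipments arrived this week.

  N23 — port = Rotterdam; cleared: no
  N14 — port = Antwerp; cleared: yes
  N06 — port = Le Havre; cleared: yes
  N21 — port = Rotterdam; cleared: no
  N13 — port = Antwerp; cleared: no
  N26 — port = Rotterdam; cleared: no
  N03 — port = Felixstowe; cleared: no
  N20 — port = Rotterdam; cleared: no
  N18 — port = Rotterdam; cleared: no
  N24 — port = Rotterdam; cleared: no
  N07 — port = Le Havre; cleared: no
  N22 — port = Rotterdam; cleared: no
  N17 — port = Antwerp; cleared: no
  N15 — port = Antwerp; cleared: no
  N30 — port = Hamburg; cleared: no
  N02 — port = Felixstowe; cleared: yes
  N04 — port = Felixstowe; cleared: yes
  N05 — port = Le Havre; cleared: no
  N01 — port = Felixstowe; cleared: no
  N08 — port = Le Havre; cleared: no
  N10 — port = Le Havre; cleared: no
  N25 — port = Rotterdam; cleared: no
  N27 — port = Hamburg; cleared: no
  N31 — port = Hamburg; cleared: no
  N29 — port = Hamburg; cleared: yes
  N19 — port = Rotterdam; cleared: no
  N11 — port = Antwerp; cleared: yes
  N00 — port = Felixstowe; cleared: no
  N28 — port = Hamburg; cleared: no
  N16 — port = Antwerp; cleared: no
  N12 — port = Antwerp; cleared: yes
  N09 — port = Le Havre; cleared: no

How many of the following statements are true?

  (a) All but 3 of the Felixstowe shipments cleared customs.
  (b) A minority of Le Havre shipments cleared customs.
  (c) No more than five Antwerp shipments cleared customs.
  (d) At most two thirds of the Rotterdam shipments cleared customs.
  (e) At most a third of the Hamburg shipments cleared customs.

5

(a) Felixstowe: |A| = 5, |A ∩ B| = 2; needs |A ∖ B| = 3 — true.
(b) Le Havre: |A| = 6, |A ∩ B| = 1; needs |A ∩ B| < |A ∖ B| — true.
(c) Antwerp: |A| = 7, |A ∩ B| = 3; needs |A ∩ B| ≤ 5 — true.
(d) Rotterdam: |A| = 9, |A ∩ B| = 0; needs |A ∩ B| / |A| ≤ 2/3 — true.
(e) Hamburg: |A| = 5, |A ∩ B| = 1; needs |A ∩ B| / |A| ≤ 1/3 — true.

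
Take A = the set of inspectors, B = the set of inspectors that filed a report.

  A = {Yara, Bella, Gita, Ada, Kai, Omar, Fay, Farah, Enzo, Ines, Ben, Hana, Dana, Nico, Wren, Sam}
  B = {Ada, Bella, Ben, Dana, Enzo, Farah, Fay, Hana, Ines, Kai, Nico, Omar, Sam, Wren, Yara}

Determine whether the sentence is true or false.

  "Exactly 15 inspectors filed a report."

True

The determiner here denotes the relation: |A ∩ B| = 15.
|A| = 16, |A ∩ B| = 15, |A ∖ B| = 1.
|A ∩ B| = 15, so the statement is true.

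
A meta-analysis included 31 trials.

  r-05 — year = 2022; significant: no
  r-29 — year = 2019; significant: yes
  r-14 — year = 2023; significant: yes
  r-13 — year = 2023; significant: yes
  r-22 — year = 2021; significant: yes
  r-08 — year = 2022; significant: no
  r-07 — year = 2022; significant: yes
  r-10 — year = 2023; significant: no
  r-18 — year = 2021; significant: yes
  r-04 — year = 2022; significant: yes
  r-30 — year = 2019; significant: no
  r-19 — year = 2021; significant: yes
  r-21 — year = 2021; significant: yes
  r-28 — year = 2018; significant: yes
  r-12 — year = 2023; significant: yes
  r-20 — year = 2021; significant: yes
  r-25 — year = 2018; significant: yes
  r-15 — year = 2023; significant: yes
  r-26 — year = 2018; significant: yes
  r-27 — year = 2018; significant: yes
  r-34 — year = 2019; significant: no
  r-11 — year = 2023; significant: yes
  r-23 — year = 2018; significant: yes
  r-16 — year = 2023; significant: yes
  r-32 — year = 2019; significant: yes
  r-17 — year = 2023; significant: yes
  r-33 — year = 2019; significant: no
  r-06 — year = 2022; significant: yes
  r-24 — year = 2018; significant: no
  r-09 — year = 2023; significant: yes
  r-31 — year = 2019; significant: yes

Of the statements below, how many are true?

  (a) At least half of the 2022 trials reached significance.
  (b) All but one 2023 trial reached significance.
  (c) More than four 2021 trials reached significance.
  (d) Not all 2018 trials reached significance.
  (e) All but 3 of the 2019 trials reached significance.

(a) 2022: |A| = 5, |A ∩ B| = 3; needs |A ∩ B| ≥ |A ∖ B| — true.
(b) 2023: |A| = 9, |A ∩ B| = 8; needs |A ∖ B| = 1 — true.
(c) 2021: |A| = 5, |A ∩ B| = 5; needs |A ∩ B| > 4 — true.
(d) 2018: |A| = 6, |A ∩ B| = 5; needs A ⊄ B (|A ∖ B| ≥ 1) — true.
(e) 2019: |A| = 6, |A ∩ B| = 3; needs |A ∖ B| = 3 — true.

5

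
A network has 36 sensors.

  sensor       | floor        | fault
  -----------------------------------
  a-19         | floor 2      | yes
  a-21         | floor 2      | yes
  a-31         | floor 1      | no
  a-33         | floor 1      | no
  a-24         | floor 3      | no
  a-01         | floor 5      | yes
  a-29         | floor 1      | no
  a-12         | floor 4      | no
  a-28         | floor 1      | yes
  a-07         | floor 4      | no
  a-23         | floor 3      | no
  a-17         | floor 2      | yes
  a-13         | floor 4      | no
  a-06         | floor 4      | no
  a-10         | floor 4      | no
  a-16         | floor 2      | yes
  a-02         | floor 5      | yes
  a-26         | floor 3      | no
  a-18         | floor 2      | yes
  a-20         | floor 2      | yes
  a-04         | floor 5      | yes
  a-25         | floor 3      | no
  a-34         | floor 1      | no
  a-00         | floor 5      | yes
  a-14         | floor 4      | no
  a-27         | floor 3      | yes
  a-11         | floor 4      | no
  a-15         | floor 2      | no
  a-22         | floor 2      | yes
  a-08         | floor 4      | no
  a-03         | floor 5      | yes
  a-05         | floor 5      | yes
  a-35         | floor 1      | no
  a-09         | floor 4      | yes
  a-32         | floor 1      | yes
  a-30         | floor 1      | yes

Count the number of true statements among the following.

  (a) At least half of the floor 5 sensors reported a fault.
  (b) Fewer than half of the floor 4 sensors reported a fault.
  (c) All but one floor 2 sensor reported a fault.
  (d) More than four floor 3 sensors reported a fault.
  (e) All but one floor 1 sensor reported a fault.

3

(a) floor 5: |A| = 6, |A ∩ B| = 6; needs |A ∩ B| ≥ |A ∖ B| — true.
(b) floor 4: |A| = 9, |A ∩ B| = 1; needs |A ∩ B| < |A ∖ B| — true.
(c) floor 2: |A| = 8, |A ∩ B| = 7; needs |A ∖ B| = 1 — true.
(d) floor 3: |A| = 5, |A ∩ B| = 1; needs |A ∩ B| > 4 — false.
(e) floor 1: |A| = 8, |A ∩ B| = 3; needs |A ∖ B| = 1 — false.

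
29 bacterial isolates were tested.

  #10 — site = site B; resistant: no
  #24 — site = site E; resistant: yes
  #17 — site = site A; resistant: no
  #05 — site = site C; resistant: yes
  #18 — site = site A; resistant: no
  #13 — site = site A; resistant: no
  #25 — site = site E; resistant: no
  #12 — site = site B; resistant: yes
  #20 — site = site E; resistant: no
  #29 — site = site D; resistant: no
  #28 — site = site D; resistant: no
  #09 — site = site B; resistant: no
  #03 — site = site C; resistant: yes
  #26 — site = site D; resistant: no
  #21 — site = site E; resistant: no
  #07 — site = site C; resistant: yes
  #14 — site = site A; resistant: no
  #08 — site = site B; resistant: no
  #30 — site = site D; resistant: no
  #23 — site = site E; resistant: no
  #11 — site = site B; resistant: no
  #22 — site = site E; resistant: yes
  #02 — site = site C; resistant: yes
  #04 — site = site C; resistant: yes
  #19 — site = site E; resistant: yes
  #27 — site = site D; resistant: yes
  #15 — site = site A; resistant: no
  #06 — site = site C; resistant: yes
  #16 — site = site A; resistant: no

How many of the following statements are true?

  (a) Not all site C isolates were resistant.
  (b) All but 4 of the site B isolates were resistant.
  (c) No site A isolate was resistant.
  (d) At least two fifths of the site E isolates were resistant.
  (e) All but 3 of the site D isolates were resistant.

3

(a) site C: |A| = 6, |A ∩ B| = 6; needs A ⊄ B (|A ∖ B| ≥ 1) — false.
(b) site B: |A| = 5, |A ∩ B| = 1; needs |A ∖ B| = 4 — true.
(c) site A: |A| = 6, |A ∩ B| = 0; needs A ∩ B = ∅ (|A ∩ B| = 0) — true.
(d) site E: |A| = 7, |A ∩ B| = 3; needs |A ∩ B| / |A| ≥ 2/5 — true.
(e) site D: |A| = 5, |A ∩ B| = 1; needs |A ∖ B| = 3 — false.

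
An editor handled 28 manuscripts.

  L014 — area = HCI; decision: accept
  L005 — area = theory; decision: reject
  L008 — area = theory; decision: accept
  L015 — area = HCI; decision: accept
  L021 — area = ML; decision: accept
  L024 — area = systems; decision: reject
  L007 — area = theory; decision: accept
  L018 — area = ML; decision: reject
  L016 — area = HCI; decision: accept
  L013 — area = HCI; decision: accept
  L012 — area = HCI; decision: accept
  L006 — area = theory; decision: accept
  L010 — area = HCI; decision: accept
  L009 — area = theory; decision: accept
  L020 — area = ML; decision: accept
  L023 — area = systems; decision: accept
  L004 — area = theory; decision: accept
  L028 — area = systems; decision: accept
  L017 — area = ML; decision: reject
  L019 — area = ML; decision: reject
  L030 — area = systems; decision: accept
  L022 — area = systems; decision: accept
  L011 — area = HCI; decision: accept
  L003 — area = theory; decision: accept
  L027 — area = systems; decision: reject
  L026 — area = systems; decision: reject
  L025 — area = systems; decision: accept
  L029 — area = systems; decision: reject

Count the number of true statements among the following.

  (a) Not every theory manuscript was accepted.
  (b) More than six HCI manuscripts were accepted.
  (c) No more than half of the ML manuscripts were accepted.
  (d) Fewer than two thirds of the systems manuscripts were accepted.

4

(a) theory: |A| = 7, |A ∩ B| = 6; needs A ⊄ B (|A ∖ B| ≥ 1) — true.
(b) HCI: |A| = 7, |A ∩ B| = 7; needs |A ∩ B| > 6 — true.
(c) ML: |A| = 5, |A ∩ B| = 2; needs |A ∩ B| ≤ |A ∖ B| — true.
(d) systems: |A| = 9, |A ∩ B| = 5; needs |A ∩ B| / |A| < 2/3 — true.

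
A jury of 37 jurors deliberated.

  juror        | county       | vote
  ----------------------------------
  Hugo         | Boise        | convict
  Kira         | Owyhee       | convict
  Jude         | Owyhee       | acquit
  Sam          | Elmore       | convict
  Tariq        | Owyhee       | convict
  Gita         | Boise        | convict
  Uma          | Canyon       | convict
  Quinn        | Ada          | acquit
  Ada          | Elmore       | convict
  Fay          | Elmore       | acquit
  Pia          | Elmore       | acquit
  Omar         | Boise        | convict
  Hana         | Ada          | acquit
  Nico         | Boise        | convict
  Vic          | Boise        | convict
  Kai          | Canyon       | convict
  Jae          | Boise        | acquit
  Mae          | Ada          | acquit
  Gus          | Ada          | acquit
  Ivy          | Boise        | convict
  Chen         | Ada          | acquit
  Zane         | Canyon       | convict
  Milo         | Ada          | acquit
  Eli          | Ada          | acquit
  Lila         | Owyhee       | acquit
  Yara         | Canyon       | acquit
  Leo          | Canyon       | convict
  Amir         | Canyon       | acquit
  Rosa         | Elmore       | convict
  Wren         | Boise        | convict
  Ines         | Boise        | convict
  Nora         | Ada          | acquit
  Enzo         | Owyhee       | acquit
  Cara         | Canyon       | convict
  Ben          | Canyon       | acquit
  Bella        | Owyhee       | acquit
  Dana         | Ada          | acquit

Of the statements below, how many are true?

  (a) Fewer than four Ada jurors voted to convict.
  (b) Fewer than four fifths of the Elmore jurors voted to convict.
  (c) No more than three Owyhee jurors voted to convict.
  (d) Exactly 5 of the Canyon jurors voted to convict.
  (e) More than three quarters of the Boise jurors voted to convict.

(a) Ada: |A| = 9, |A ∩ B| = 0; needs |A ∩ B| < 4 — true.
(b) Elmore: |A| = 5, |A ∩ B| = 3; needs |A ∩ B| / |A| < 4/5 — true.
(c) Owyhee: |A| = 6, |A ∩ B| = 2; needs |A ∩ B| ≤ 3 — true.
(d) Canyon: |A| = 8, |A ∩ B| = 5; needs |A ∩ B| = 5 — true.
(e) Boise: |A| = 9, |A ∩ B| = 8; needs |A ∩ B| / |A| > 3/4 — true.

5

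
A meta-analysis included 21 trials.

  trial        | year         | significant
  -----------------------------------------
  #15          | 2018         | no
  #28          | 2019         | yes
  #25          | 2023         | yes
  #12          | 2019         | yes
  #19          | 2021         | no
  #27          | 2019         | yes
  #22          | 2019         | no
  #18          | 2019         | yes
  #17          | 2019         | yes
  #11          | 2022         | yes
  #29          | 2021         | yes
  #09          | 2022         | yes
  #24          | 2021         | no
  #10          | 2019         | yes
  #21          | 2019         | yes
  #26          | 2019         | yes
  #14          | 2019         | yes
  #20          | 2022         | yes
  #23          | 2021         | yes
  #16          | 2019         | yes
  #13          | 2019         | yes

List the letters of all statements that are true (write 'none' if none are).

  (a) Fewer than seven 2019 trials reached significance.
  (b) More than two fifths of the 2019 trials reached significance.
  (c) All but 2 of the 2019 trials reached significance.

|A| = 12, |A ∩ B| = 11, |A ∖ B| = 1.
(a) |A ∩ B| < 7: fails.
(b) |A ∩ B| / |A| > 2/5: holds.
(c) |A ∖ B| = 2: fails.

(b)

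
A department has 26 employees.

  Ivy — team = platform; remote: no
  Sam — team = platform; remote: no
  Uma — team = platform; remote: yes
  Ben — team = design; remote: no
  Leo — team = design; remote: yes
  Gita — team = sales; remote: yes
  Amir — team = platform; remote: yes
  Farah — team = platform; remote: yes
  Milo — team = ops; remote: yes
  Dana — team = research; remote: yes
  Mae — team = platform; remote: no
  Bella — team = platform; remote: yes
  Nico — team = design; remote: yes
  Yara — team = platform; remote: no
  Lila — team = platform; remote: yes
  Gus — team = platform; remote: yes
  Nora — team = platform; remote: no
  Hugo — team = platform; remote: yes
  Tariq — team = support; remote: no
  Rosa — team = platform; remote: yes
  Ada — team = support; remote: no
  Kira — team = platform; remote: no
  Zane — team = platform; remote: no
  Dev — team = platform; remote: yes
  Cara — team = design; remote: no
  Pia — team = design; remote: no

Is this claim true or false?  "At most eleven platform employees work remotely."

True

The determiner here denotes the relation: |A ∩ B| ≤ 11.
|A| = 16, |A ∩ B| = 9, |A ∖ B| = 7.
|A ∩ B| = 9, so the statement is true.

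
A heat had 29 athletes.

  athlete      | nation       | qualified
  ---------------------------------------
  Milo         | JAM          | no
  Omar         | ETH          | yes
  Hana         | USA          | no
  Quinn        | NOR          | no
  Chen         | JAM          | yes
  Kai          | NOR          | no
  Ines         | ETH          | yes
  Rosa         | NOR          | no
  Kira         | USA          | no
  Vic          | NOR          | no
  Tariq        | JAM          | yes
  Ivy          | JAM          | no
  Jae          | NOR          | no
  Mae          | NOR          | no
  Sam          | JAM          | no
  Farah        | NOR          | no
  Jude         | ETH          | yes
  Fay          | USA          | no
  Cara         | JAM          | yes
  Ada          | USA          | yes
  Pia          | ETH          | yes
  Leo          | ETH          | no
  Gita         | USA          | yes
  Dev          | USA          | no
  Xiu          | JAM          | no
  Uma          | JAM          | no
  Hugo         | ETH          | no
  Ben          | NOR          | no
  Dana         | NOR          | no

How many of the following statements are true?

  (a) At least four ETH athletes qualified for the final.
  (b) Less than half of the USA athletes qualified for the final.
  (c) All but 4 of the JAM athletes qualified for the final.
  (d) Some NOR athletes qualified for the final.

(a) ETH: |A| = 6, |A ∩ B| = 4; needs |A ∩ B| ≥ 4 — true.
(b) USA: |A| = 6, |A ∩ B| = 2; needs |A ∩ B| < |A ∖ B| — true.
(c) JAM: |A| = 8, |A ∩ B| = 3; needs |A ∖ B| = 4 — false.
(d) NOR: |A| = 9, |A ∩ B| = 0; needs A ∩ B ≠ ∅ (|A ∩ B| ≥ 1) — false.

2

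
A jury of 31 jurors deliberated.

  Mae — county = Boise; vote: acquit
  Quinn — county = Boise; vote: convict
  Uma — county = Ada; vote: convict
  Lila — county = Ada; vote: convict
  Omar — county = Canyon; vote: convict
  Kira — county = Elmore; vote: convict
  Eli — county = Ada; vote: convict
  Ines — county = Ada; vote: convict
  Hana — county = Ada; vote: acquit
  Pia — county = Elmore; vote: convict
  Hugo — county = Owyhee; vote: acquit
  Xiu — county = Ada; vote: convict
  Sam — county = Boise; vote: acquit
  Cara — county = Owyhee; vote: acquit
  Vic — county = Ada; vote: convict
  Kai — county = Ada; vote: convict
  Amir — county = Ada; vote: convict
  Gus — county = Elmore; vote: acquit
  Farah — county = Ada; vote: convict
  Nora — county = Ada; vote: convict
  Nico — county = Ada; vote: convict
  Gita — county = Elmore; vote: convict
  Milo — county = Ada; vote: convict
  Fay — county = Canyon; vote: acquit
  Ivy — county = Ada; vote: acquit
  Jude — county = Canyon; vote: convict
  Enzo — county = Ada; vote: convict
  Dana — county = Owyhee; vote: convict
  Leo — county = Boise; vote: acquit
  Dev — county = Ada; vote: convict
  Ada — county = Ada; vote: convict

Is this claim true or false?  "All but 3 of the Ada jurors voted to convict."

Truth condition: |A ∖ B| = 3.
|A| = 17, |A ∩ B| = 15, |A ∖ B| = 2.
|A ∖ B| = 2, so the statement is false.

False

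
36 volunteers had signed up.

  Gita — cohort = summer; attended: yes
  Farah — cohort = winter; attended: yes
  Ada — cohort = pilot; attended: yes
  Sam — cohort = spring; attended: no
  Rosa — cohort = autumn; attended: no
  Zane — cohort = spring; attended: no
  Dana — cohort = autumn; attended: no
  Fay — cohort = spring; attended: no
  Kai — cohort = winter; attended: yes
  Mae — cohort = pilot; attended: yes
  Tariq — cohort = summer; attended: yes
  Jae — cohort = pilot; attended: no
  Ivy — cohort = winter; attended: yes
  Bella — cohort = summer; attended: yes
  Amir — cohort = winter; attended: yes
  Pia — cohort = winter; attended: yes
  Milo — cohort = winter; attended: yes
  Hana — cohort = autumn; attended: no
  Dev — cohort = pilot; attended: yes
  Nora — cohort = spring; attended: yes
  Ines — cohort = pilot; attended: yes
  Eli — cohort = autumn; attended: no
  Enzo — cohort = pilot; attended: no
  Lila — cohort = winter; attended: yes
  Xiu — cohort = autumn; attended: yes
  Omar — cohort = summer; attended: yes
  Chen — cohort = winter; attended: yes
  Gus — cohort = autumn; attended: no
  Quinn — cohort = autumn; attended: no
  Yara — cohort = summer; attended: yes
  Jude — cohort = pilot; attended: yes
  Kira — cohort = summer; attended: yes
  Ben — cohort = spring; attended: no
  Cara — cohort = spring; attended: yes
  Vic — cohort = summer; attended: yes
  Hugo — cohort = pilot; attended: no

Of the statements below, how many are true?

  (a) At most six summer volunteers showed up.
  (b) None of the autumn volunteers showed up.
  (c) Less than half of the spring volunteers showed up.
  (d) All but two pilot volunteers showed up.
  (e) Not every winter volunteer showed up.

1

(a) summer: |A| = 7, |A ∩ B| = 7; needs |A ∩ B| ≤ 6 — false.
(b) autumn: |A| = 7, |A ∩ B| = 1; needs A ∩ B = ∅ (|A ∩ B| = 0) — false.
(c) spring: |A| = 6, |A ∩ B| = 2; needs |A ∩ B| < |A ∖ B| — true.
(d) pilot: |A| = 8, |A ∩ B| = 5; needs |A ∖ B| = 2 — false.
(e) winter: |A| = 8, |A ∩ B| = 8; needs A ⊄ B (|A ∖ B| ≥ 1) — false.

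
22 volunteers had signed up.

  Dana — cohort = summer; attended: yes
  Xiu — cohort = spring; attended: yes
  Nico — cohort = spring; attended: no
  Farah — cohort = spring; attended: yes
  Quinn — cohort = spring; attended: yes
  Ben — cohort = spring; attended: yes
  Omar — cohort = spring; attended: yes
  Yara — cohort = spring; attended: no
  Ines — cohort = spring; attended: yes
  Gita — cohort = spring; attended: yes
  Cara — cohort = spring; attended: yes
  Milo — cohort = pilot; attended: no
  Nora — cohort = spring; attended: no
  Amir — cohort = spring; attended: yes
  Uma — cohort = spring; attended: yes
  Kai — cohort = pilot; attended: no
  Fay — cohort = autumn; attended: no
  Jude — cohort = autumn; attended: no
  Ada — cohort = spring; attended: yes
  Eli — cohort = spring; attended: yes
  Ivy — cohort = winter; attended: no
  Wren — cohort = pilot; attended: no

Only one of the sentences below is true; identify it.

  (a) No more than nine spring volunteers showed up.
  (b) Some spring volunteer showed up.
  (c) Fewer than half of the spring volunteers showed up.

|A| = 15, |A ∩ B| = 12, |A ∖ B| = 3.
(a) requires |A ∩ B| ≤ 9: false.
(b) requires A ∩ B ≠ ∅ (|A ∩ B| ≥ 1): true.
(c) requires |A ∩ B| < |A ∖ B|: false.

(b)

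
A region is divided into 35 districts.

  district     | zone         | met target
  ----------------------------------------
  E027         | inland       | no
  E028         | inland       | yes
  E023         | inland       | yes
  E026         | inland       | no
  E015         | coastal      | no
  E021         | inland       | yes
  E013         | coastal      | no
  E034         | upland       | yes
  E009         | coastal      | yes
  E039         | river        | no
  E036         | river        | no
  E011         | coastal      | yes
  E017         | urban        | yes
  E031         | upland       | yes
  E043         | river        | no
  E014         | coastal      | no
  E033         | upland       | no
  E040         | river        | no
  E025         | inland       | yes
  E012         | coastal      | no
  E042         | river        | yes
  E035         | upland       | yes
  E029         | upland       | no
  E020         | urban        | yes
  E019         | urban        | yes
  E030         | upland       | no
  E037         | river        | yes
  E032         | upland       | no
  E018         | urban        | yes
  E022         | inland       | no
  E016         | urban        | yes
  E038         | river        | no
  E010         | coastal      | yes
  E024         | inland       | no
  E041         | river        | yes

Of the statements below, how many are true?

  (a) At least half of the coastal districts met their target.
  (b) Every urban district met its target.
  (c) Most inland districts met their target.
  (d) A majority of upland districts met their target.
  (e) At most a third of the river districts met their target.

(a) coastal: |A| = 7, |A ∩ B| = 3; needs |A ∩ B| ≥ |A ∖ B| — false.
(b) urban: |A| = 5, |A ∩ B| = 5; needs A ⊆ B, i.e. every element of A is in B (|A ∖ B| = 0) — true.
(c) inland: |A| = 8, |A ∩ B| = 4; needs |A ∩ B| > |A ∖ B| — false.
(d) upland: |A| = 7, |A ∩ B| = 3; needs |A ∩ B| > |A ∖ B| — false.
(e) river: |A| = 8, |A ∩ B| = 3; needs |A ∩ B| / |A| ≤ 1/3 — false.

1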